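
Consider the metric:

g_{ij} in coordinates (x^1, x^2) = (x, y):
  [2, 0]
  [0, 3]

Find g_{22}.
With x^1 = x, x^2 = y, g_{22} = g_{yy} is the row-2, column-2 entry of the matrix.
g_{22} = 3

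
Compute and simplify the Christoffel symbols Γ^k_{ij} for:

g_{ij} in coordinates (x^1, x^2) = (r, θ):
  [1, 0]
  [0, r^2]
Using Γ^k_{ij} = (1/2) g^{km} (∂_i g_{mj} + ∂_j g_{mi} - ∂_m g_{ij}); the metric is diagonal, so only the m = k term contributes.
Non-zero symbols (using the symmetry Γ^k_{ij} = Γ^k_{ji}):
Γ^r_{θ θ} = (1/2) g^{rr} (∂_θ g_{rθ} + ∂_θ g_{rθ} - ∂_r g_{θθ}) = (1/2)(1)((0) + (0) - (2*r)) = -r
Γ^θ_{r θ} = (1/2) g^{θθ} (∂_r g_{θθ} + ∂_θ g_{θr} - ∂_θ g_{rθ}) = (1/2)(1/r^2)((2*r) + (0) - (0)) = 1/r
All other Christoffel symbols are zero.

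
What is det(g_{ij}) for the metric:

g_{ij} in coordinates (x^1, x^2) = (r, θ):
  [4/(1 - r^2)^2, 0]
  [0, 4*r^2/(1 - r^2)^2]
For a 2×2 metric: det(g) = g_{11}·g_{22} - g_{12}·g_{21}
= (4/(1 - r^2)^2)·(4*r^2/(1 - r^2)^2) - (0)·(0)
= 16*r^2/(1 - r^2)^4 - 0
det(g) = 16*r^2/(1 - r^2)^4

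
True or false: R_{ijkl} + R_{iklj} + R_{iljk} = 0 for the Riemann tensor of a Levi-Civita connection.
This is the first (algebraic) Bianchi identity.
True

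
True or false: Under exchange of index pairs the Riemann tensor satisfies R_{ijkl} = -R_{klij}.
The pair-exchange symmetry has a plus sign: R_{ijkl} = +R_{klij}.
False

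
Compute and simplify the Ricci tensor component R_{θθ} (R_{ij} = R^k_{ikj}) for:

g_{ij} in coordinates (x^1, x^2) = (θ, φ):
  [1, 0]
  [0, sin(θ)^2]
Non-zero Christoffel symbols (Γ^k_{ij} = Γ^k_{ji}):
Γ^θ_{φ φ} = -sin(2*θ)/2
Γ^φ_{θ φ} = 1/tan(θ)
R^θ_{θ θ θ} = 0 (a repeated index in an antisymmetric pair)
R^φ_{θ φ θ} = ∂_φ Γ^φ_{θ θ} - ∂_θ Γ^φ_{θ φ} + Γ^φ_{φ m} Γ^m_{θ θ} - Γ^φ_{θ m} Γ^m_{θ φ}
  = (0) - (-1/sin(θ)^2) + (0) - (1/tan(θ)^2) = 1
R_{θθ} = R^θ_{θ θ θ} + R^φ_{θ φ θ} = (0) + (1) = 1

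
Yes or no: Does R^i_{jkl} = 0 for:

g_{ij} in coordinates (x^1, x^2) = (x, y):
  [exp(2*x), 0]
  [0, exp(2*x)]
Non-zero Christoffel symbols:
Γ^x_{x x} = 1
Γ^x_{y y} = -1
Γ^y_{x y} = 1
Ricci tensor: R_{xx} = 0, R_{xy} = 0, R_{yy} = 0
All R_{ij} vanish; in 2 dimensions the Riemann tensor is fully determined by the Ricci tensor, so R^i_{jkl} = 0: the metric is flat (curvilinear coordinates on flat space).
Yes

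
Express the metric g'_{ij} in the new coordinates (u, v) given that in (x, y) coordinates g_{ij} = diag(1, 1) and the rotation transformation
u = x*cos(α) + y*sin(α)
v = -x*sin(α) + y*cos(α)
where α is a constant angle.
Invert the transformation: x = u*cos(α) - v*sin(α), y = u*sin(α) + v*cos(α)
g'_{ij} = (∂x^k/∂x'^i)(∂x^l/∂x'^j) g_{kl}; with g_{kl} = δ_{kl} this is Σ_k (∂x^k/∂x'^i)(∂x^k/∂x'^j).
Jacobian: ∂x/∂u = cos(α), ∂x/∂v = -sin(α), ∂y/∂u = sin(α), ∂y/∂v = cos(α)
g'_{uu} = (cos(α))(cos(α)) + (sin(α))(sin(α)) = 1
g'_{uv} = (cos(α))(-sin(α)) + (sin(α))(cos(α)) = 0
g'_{vv} = (-sin(α))(-sin(α)) + (cos(α))(cos(α)) = 1
g'_{ij} = diag(1, 1)
The Euclidean metric is invariant under rotations.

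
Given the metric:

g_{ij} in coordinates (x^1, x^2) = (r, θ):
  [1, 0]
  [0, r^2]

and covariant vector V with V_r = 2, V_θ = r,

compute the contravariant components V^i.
Inverse metric (diagonal): g^{rr} = 1, g^{θθ} = 1/r^2
V^i = g^{ij} V_j:
V^r = (1)(2) + (0)(r) = 2
V^θ = (0)(2) + (1/r^2)(r) = 1/r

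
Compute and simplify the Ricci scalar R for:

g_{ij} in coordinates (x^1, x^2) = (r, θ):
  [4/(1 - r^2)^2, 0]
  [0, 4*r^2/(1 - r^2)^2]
Non-zero Christoffel symbols (Γ^k_{ij} = Γ^k_{ji}):
Γ^r_{r r} = 2*r/(1 - r^2)
Γ^r_{θ θ} = (r^3 + r)/(r^2 - 1)
Γ^θ_{r θ} = (-r^2 - 1)/(r^3 - r)
Ricci tensor (R_{ij} = R^k_{ikj}): R_{rr} = -4/(r^2 - 1)^2, R_{rθ} = 0, R_{θθ} = -4*r^2/(r^2 - 1)^2
Inverse metric: g^{rr} = (1 - r^2)^2/4, g^{θθ} = (1 - r^2)^2/(4*r^2)
R = g^{ij} R_{ij} = ((1 - r^2)^2/4)(-4/(r^2 - 1)^2) + ((1 - r^2)^2/(4*r^2))(-4*r^2/(r^2 - 1)^2) = -2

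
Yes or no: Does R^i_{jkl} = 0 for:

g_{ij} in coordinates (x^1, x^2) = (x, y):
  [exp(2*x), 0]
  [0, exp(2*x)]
Non-zero Christoffel symbols:
Γ^x_{x x} = 1
Γ^x_{y y} = -1
Γ^y_{x y} = 1
Ricci tensor: R_{xx} = 0, R_{xy} = 0, R_{yy} = 0
All R_{ij} vanish; in 2 dimensions the Riemann tensor is fully determined by the Ricci tensor, so R^i_{jkl} = 0: the metric is flat (curvilinear coordinates on flat space).
Yes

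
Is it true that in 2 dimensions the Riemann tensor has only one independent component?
The number of independent components is n^2(n^2-1)/12 = 4·3/12 = 1 for n = 2 (e.g. R_{1212}).
Yes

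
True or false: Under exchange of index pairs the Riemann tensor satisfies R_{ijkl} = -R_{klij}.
The pair-exchange symmetry has a plus sign: R_{ijkl} = +R_{klij}.
False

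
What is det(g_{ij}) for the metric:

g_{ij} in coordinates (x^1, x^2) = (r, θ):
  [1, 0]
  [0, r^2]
For a 2×2 metric: det(g) = g_{11}·g_{22} - g_{12}·g_{21}
= (1)·(r^2) - (0)·(0)
= r^2 - 0
det(g) = r^2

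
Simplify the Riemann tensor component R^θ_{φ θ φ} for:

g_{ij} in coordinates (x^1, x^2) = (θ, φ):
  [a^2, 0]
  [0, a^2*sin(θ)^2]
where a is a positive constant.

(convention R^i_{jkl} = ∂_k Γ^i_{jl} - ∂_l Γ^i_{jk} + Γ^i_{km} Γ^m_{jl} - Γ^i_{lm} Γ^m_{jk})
Non-zero Christoffel symbols (Γ^k_{ij} = Γ^k_{ji}):
Γ^θ_{φ φ} = -sin(2*θ)/2
Γ^φ_{θ φ} = 1/tan(θ)
R^θ_{φ θ φ} = ∂_θ Γ^θ_{φ φ} - ∂_φ Γ^θ_{φ θ} + Γ^θ_{θ m} Γ^m_{φ φ} - Γ^θ_{φ m} Γ^m_{φ θ}
  = (-cos(2*θ)) - (0) + (0) - (-cos(θ)^2) = sin(θ)^2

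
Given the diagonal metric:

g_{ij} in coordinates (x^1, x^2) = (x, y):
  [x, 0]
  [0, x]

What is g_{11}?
With x^1 = x, x^2 = y, g_{11} = g_{xx} is the row-1, column-1 entry of the matrix.
g_{11} = x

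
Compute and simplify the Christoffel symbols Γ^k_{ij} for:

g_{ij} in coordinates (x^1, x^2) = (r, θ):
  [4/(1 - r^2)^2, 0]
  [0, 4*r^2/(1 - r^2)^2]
Using Γ^k_{ij} = (1/2) g^{km} (∂_i g_{mj} + ∂_j g_{mi} - ∂_m g_{ij}); the metric is diagonal, so only the m = k term contributes.
Non-zero symbols (using the symmetry Γ^k_{ij} = Γ^k_{ji}):
Γ^r_{r r} = (1/2) g^{rr} (∂_r g_{rr} + ∂_r g_{rr} - ∂_r g_{rr}) = (1/2)((1 - r^2)^2/4)((16*r/(1 - r^2)^3) + (16*r/(1 - r^2)^3) - (16*r/(1 - r^2)^3)) = 2*r/(1 - r^2)
Γ^r_{θ θ} = (1/2) g^{rr} (∂_θ g_{rθ} + ∂_θ g_{rθ} - ∂_r g_{θθ}) = (1/2)((1 - r^2)^2/4)((0) + (0) - (-8*(r^3 + r)/(r^2 - 1)^3)) = (r^3 + r)/(r^2 - 1)
Γ^θ_{r θ} = (1/2) g^{θθ} (∂_r g_{θθ} + ∂_θ g_{θr} - ∂_θ g_{rθ}) = (1/2)((1 - r^2)^2/(4*r^2))((-8*(r^3 + r)/(r^2 - 1)^3) + (0) - (0)) = (-r^2 - 1)/(r^3 - r)
All other Christoffel symbols are zero.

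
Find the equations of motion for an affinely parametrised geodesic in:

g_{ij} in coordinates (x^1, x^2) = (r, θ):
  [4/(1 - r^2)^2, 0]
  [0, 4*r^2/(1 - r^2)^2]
Geodesic equation: d^2x^k/dλ^2 + Γ^k_{ij} (dx^i/dλ)(dx^j/dλ) = 0.
Non-zero Christoffel symbols:
Γ^r_{r r} = 2*r/(1 - r^2)
Γ^r_{θ θ} = (r^3 + r)/(r^2 - 1)
Γ^θ_{r θ} = (-r^2 - 1)/(r^3 - r)
Substituting (the symmetric pair Γ^k_{ij}, Γ^k_{ji} combines into a factor 2):
d^2r/dλ^2 + (2*r/(1 - r^2)) (dr/dλ)^2 + ((r^3 + r)/(r^2 - 1)) (dθ/dλ)^2 = 0
d^2θ/dλ^2 + ((-2*r^2 - 2)/(r^3 - r)) (dr/dλ)(dθ/dλ) = 0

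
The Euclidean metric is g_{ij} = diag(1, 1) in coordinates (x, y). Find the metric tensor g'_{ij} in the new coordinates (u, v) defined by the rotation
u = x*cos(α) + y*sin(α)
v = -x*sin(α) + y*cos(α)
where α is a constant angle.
Invert the transformation: x = u*cos(α) - v*sin(α), y = u*sin(α) + v*cos(α)
g'_{ij} = (∂x^k/∂x'^i)(∂x^l/∂x'^j) g_{kl}; with g_{kl} = δ_{kl} this is Σ_k (∂x^k/∂x'^i)(∂x^k/∂x'^j).
Jacobian: ∂x/∂u = cos(α), ∂x/∂v = -sin(α), ∂y/∂u = sin(α), ∂y/∂v = cos(α)
g'_{uu} = (cos(α))(cos(α)) + (sin(α))(sin(α)) = 1
g'_{uv} = (cos(α))(-sin(α)) + (sin(α))(cos(α)) = 0
g'_{vv} = (-sin(α))(-sin(α)) + (cos(α))(cos(α)) = 1
g'_{ij} = diag(1, 1)
The Euclidean metric is invariant under rotations.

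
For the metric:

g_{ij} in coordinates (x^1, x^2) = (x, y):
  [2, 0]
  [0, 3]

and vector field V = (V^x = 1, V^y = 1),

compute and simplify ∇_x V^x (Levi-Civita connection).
All Christoffel symbols are zero.
∇_x V^x = ∂_x V^x + Γ^x_{x j} V^j
  = (0) + (0)(1) + (0)(1)
  = 0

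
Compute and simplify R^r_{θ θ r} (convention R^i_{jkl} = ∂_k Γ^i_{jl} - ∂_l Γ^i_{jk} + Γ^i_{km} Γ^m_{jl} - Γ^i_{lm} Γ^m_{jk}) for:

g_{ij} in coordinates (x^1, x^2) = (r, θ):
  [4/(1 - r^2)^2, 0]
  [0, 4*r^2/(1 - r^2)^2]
Non-zero Christoffel symbols (Γ^k_{ij} = Γ^k_{ji}):
Γ^r_{r r} = 2*r/(1 - r^2)
Γ^r_{θ θ} = (r^3 + r)/(r^2 - 1)
Γ^θ_{r θ} = (-r^2 - 1)/(r^3 - r)
R^r_{θ θ r} = ∂_θ Γ^r_{θ r} - ∂_r Γ^r_{θ θ} + Γ^r_{θ m} Γ^m_{θ r} - Γ^r_{r m} Γ^m_{θ θ}
  = (0) - ((r^4 - 4*r^2 - 1)/(r^2 - 1)^2) + (-(r^2 + 1)^2/(r^2 - 1)^2) - (-2*r^2*(r^2 + 1)/(r^2 - 1)^2) = 4*r^2/(r^2 - 1)^2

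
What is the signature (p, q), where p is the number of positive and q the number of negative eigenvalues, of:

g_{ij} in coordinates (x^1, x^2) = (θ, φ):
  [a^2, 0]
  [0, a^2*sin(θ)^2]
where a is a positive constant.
The metric is diagonal, so its eigenvalues are the diagonal entries: a^2, a^2*sin(θ)^2 (at a generic point, where coordinate-dependent entries are positive).
2 positive, 0 negative.
(2, 0) - Riemannian (positive definite)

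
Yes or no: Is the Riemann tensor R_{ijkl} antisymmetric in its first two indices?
R_{ijkl} = -R_{jikl} (follows from metric compatibility).
Yes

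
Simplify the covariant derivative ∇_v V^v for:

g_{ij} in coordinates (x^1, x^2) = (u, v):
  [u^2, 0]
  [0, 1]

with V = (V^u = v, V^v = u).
Non-zero Christoffel symbols:
Γ^u_{u u} = 1/u
∇_v V^v = ∂_v V^v + Γ^v_{v j} V^j
  = (0) + (0)(v) + (0)(u)
  = 0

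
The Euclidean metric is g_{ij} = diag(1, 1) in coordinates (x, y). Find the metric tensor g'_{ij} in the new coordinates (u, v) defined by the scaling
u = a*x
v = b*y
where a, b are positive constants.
Invert the transformation: x = u/a, y = v/b
g'_{ij} = (∂x^k/∂x'^i)(∂x^l/∂x'^j) g_{kl}; with g_{kl} = δ_{kl} this is Σ_k (∂x^k/∂x'^i)(∂x^k/∂x'^j).
Jacobian: ∂x/∂u = 1/a, ∂x/∂v = 0, ∂y/∂u = 0, ∂y/∂v = 1/b
g'_{uu} = (1/a)(1/a) + (0)(0) = 1/a^2
g'_{uv} = (1/a)(0) + (0)(1/b) = 0
g'_{vv} = (0)(0) + (1/b)(1/b) = 1/b^2
g'_{ij} = diag(1/a^2, 1/b^2)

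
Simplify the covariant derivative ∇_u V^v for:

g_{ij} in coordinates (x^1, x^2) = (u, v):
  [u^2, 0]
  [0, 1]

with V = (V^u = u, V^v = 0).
Non-zero Christoffel symbols:
Γ^u_{u u} = 1/u
∇_u V^v = ∂_u V^v + Γ^v_{u j} V^j
  = (0) + (0)(u) + (0)(0)
  = 0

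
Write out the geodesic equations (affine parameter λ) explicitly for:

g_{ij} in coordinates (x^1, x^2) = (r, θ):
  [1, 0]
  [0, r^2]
Geodesic equation: d^2x^k/dλ^2 + Γ^k_{ij} (dx^i/dλ)(dx^j/dλ) = 0.
Non-zero Christoffel symbols:
Γ^r_{θ θ} = -r
Γ^θ_{r θ} = 1/r
Substituting (the symmetric pair Γ^k_{ij}, Γ^k_{ji} combines into a factor 2):
d^2r/dλ^2 - r (dθ/dλ)^2 = 0
d^2θ/dλ^2 + (2/r) (dr/dλ)(dθ/dλ) = 0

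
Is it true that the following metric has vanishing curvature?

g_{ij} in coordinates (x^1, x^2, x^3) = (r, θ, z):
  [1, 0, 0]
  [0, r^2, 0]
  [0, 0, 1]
Non-zero Christoffel symbols:
Γ^r_{θ θ} = -r
Γ^θ_{r θ} = 1/r
Ricci tensor: R_{rr} = 0, R_{rθ} = 0, R_{rz} = 0, R_{θθ} = 0, R_{θz} = 0, R_{zz} = 0
All R_{ij} vanish; in 3 dimensions the Riemann tensor is fully determined by the Ricci tensor, so R^i_{jkl} = 0: the metric is flat (curvilinear coordinates on flat space).
Yes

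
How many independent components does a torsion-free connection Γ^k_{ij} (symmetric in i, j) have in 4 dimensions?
Γ^k_{ij} has n choices for the upper index and n(n+1)/2 independent symmetric lower index pairs.
Total = 4 × 4×5/2 = 4 × 10 = 40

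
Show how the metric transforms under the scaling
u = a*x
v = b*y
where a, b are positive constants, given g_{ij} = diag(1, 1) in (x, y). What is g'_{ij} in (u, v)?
Invert the transformation: x = u/a, y = v/b
g'_{ij} = (∂x^k/∂x'^i)(∂x^l/∂x'^j) g_{kl}; with g_{kl} = δ_{kl} this is Σ_k (∂x^k/∂x'^i)(∂x^k/∂x'^j).
Jacobian: ∂x/∂u = 1/a, ∂x/∂v = 0, ∂y/∂u = 0, ∂y/∂v = 1/b
g'_{uu} = (1/a)(1/a) + (0)(0) = 1/a^2
g'_{uv} = (1/a)(0) + (0)(1/b) = 0
g'_{vv} = (0)(0) + (1/b)(1/b) = 1/b^2
g'_{ij} = diag(1/a^2, 1/b^2)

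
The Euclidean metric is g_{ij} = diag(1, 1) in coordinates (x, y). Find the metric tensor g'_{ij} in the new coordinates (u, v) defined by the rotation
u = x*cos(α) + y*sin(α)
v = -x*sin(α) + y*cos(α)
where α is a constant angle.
Invert the transformation: x = u*cos(α) - v*sin(α), y = u*sin(α) + v*cos(α)
g'_{ij} = (∂x^k/∂x'^i)(∂x^l/∂x'^j) g_{kl}; with g_{kl} = δ_{kl} this is Σ_k (∂x^k/∂x'^i)(∂x^k/∂x'^j).
Jacobian: ∂x/∂u = cos(α), ∂x/∂v = -sin(α), ∂y/∂u = sin(α), ∂y/∂v = cos(α)
g'_{uu} = (cos(α))(cos(α)) + (sin(α))(sin(α)) = 1
g'_{uv} = (cos(α))(-sin(α)) + (sin(α))(cos(α)) = 0
g'_{vv} = (-sin(α))(-sin(α)) + (cos(α))(cos(α)) = 1
g'_{ij} = diag(1, 1)
The Euclidean metric is invariant under rotations.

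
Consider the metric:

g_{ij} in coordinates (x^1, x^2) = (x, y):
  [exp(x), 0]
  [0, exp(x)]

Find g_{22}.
With x^1 = x, x^2 = y, g_{22} = g_{yy} is the row-2, column-2 entry of the matrix.
g_{22} = exp(x)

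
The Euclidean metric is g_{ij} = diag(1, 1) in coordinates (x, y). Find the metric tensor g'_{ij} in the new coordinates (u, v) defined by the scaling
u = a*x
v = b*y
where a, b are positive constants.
Invert the transformation: x = u/a, y = v/b
g'_{ij} = (∂x^k/∂x'^i)(∂x^l/∂x'^j) g_{kl}; with g_{kl} = δ_{kl} this is Σ_k (∂x^k/∂x'^i)(∂x^k/∂x'^j).
Jacobian: ∂x/∂u = 1/a, ∂x/∂v = 0, ∂y/∂u = 0, ∂y/∂v = 1/b
g'_{uu} = (1/a)(1/a) + (0)(0) = 1/a^2
g'_{uv} = (1/a)(0) + (0)(1/b) = 0
g'_{vv} = (0)(0) + (1/b)(1/b) = 1/b^2
g'_{ij} = diag(1/a^2, 1/b^2)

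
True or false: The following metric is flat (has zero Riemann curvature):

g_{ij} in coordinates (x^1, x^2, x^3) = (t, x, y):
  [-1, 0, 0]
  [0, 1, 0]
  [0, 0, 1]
All metric components are constant, so every Christoffel symbol vanishes and R^i_{jkl} = 0.
True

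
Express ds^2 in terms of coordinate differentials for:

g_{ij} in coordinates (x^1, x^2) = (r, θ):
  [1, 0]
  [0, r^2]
ds^2 = g_{ij} dx^i dx^j; only the non-zero components contribute.
ds^2 = dr^2 + r^2 dθ^2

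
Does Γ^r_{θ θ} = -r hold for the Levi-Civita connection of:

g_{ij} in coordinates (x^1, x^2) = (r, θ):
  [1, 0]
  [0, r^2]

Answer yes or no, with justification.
Γ^r_{θ θ} = (1/2) g^{rr} (∂_θ g_{rθ} + ∂_θ g_{rθ} - ∂_r g_{θθ}) = (1/2)(1)((0) + (0) - (2*r)) = -r
This equals the proposed value -r.
Yes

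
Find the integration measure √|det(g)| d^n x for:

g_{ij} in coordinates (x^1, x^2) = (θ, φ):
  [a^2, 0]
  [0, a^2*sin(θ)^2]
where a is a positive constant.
det(g) = a^4*sin(θ)^2
√|det(g)| = a^2*sin(θ) (taking 0 < θ < π so that |sin(θ)| = sin(θ))
Volume element: dV = a^2*sin(θ) dθ dφ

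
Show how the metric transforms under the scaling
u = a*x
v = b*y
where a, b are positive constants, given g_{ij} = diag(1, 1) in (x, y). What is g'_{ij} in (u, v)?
Invert the transformation: x = u/a, y = v/b
g'_{ij} = (∂x^k/∂x'^i)(∂x^l/∂x'^j) g_{kl}; with g_{kl} = δ_{kl} this is Σ_k (∂x^k/∂x'^i)(∂x^k/∂x'^j).
Jacobian: ∂x/∂u = 1/a, ∂x/∂v = 0, ∂y/∂u = 0, ∂y/∂v = 1/b
g'_{uu} = (1/a)(1/a) + (0)(0) = 1/a^2
g'_{uv} = (1/a)(0) + (0)(1/b) = 0
g'_{vv} = (0)(0) + (1/b)(1/b) = 1/b^2
g'_{ij} = diag(1/a^2, 1/b^2)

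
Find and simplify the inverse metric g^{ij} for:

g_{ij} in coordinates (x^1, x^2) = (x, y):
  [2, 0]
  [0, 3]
The metric is diagonal, so g^{ij} is diagonal with entries 1/g_{ii}: diag(1/2, 1/3).
g^{ij}:
  [1/2, 0]
  [0, 1/3]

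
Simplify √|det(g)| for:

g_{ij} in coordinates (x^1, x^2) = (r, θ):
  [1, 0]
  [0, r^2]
det(g) = r^2
√|det(g)| = r
Volume element: dV = r dr dθ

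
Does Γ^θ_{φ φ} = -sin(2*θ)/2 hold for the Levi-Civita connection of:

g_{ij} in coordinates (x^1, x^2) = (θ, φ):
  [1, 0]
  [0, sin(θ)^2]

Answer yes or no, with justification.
Γ^θ_{φ φ} = (1/2) g^{θθ} (∂_φ g_{θφ} + ∂_φ g_{θφ} - ∂_θ g_{φφ}) = (1/2)(1)((0) + (0) - (sin(2*θ))) = -sin(2*θ)/2
This equals the proposed value -sin(2*θ)/2.
Yes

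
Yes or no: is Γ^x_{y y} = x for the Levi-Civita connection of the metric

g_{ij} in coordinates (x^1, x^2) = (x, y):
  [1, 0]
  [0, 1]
Γ^x_{y y} = (1/2) g^{xx} (∂_y g_{xy} + ∂_y g_{xy} - ∂_x g_{yy}) = (1/2)(1)((0) + (0) - (0)) = 0
This differs from the proposed value x.
No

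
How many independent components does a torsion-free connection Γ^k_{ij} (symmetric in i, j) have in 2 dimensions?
Γ^k_{ij} has n choices for the upper index and n(n+1)/2 independent symmetric lower index pairs.
Total = 2 × 2×3/2 = 2 × 3 = 6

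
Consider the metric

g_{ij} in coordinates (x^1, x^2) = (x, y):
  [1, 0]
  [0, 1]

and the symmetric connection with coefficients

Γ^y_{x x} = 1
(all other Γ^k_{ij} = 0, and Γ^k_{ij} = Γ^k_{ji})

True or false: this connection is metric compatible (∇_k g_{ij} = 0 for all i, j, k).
Using ∇_k g_{ij} = ∂_k g_{ij} - Γ^m_{ki} g_{mj} - Γ^m_{kj} g_{im}:
∇_x g_{xy} = (0) - (1) - (0) = -1 ≠ 0
So the connection is not metric compatible (it is not the Levi-Civita connection).
False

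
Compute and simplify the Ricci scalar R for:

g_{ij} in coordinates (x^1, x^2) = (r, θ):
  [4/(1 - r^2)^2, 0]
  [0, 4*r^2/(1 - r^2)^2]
Non-zero Christoffel symbols (Γ^k_{ij} = Γ^k_{ji}):
Γ^r_{r r} = 2*r/(1 - r^2)
Γ^r_{θ θ} = (r^3 + r)/(r^2 - 1)
Γ^θ_{r θ} = (-r^2 - 1)/(r^3 - r)
Ricci tensor (R_{ij} = R^k_{ikj}): R_{rr} = -4/(r^2 - 1)^2, R_{rθ} = 0, R_{θθ} = -4*r^2/(r^2 - 1)^2
Inverse metric: g^{rr} = (1 - r^2)^2/4, g^{θθ} = (1 - r^2)^2/(4*r^2)
R = g^{ij} R_{ij} = ((1 - r^2)^2/4)(-4/(r^2 - 1)^2) + ((1 - r^2)^2/(4*r^2))(-4*r^2/(r^2 - 1)^2) = -2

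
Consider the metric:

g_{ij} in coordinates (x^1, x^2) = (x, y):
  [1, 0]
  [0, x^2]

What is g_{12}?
With x^1 = x, x^2 = y, g_{12} = g_{xy} is the row-1, column-2 entry of the matrix.
g_{12} = 0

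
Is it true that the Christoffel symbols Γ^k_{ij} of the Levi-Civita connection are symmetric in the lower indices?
The Levi-Civita connection is torsion-free, which is exactly Γ^k_{ij} = Γ^k_{ji}.
Yes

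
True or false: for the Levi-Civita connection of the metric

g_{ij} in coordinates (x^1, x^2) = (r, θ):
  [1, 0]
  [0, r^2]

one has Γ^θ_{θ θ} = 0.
Γ^θ_{θ θ} = (1/2) g^{θθ} (∂_θ g_{θθ} + ∂_θ g_{θθ} - ∂_θ g_{θθ}) = (1/2)(1/r^2)((0) + (0) - (0)) = 0
This equals the proposed value 0.
True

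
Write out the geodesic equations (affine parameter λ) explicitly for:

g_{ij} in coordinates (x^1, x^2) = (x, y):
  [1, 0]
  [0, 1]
Geodesic equation: d^2x^k/dλ^2 + Γ^k_{ij} (dx^i/dλ)(dx^j/dλ) = 0.
All Christoffel symbols vanish, so the geodesics are straight lines:
d^2x/dλ^2 = 0
d^2y/dλ^2 = 0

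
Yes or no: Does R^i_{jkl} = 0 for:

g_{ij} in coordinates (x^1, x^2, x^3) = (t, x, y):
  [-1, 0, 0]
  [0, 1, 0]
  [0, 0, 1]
All metric components are constant, so every Christoffel symbol vanishes and R^i_{jkl} = 0.
Yes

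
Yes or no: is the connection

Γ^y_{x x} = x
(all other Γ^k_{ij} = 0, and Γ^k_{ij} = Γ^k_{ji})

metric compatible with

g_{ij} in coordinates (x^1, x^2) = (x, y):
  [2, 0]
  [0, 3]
Using ∇_k g_{ij} = ∂_k g_{ij} - Γ^m_{ki} g_{mj} - Γ^m_{kj} g_{im}:
∇_x g_{xy} = (0) - (3*x) - (0) = -3*x ≠ 0
So the connection is not metric compatible (it is not the Levi-Civita connection).
No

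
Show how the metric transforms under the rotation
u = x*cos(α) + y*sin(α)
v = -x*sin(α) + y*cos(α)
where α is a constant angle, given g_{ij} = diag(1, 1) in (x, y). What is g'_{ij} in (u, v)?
Invert the transformation: x = u*cos(α) - v*sin(α), y = u*sin(α) + v*cos(α)
g'_{ij} = (∂x^k/∂x'^i)(∂x^l/∂x'^j) g_{kl}; with g_{kl} = δ_{kl} this is Σ_k (∂x^k/∂x'^i)(∂x^k/∂x'^j).
Jacobian: ∂x/∂u = cos(α), ∂x/∂v = -sin(α), ∂y/∂u = sin(α), ∂y/∂v = cos(α)
g'_{uu} = (cos(α))(cos(α)) + (sin(α))(sin(α)) = 1
g'_{uv} = (cos(α))(-sin(α)) + (sin(α))(cos(α)) = 0
g'_{vv} = (-sin(α))(-sin(α)) + (cos(α))(cos(α)) = 1
g'_{ij} = diag(1, 1)
The Euclidean metric is invariant under rotations.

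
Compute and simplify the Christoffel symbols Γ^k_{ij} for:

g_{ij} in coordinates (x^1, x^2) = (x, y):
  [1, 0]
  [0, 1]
Using Γ^k_{ij} = (1/2) g^{km} (∂_i g_{mj} + ∂_j g_{mi} - ∂_m g_{ij}); the metric is diagonal, so only the m = k term contributes.
Every metric component is constant, so all ∂_m g_{ij} = 0 and every Christoffel symbol vanishes.
All Christoffel symbols are zero.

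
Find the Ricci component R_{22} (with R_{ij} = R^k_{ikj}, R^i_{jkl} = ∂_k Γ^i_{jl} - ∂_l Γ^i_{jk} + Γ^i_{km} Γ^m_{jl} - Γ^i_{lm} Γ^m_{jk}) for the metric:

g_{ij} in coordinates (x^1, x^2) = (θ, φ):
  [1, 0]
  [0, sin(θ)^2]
Non-zero Christoffel symbols (Γ^k_{ij} = Γ^k_{ji}):
Γ^θ_{φ φ} = -sin(2*θ)/2
Γ^φ_{θ φ} = 1/tan(θ)
R^θ_{φ θ φ} = ∂_θ Γ^θ_{φ φ} - ∂_φ Γ^θ_{φ θ} + Γ^θ_{θ m} Γ^m_{φ φ} - Γ^θ_{φ m} Γ^m_{φ θ}
  = (-cos(2*θ)) - (0) + (0) - (-cos(θ)^2) = sin(θ)^2
R^φ_{φ φ φ} = 0 (a repeated index in an antisymmetric pair)
R_{φφ} = R^θ_{φ θ φ} + R^φ_{φ φ φ} = (sin(θ)^2) + (0) = sin(θ)^2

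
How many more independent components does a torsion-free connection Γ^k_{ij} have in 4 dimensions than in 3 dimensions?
Independent components in n dimensions: n × n(n+1)/2 = n^2(n+1)/2.
4D: 4 × 10 = 40
3D: 3 × 6 = 18
Difference = 40 - 18 = 22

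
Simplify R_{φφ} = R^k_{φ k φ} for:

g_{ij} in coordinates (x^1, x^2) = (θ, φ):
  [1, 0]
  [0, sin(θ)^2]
Non-zero Christoffel symbols (Γ^k_{ij} = Γ^k_{ji}):
Γ^θ_{φ φ} = -sin(2*θ)/2
Γ^φ_{θ φ} = 1/tan(θ)
R^θ_{φ θ φ} = ∂_θ Γ^θ_{φ φ} - ∂_φ Γ^θ_{φ θ} + Γ^θ_{θ m} Γ^m_{φ φ} - Γ^θ_{φ m} Γ^m_{φ θ}
  = (-cos(2*θ)) - (0) + (0) - (-cos(θ)^2) = sin(θ)^2
R^φ_{φ φ φ} = 0 (a repeated index in an antisymmetric pair)
R_{φφ} = R^θ_{φ θ φ} + R^φ_{φ φ φ} = (sin(θ)^2) + (0) = sin(θ)^2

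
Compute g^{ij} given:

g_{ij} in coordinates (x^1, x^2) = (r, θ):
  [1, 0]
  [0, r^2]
The metric is diagonal, so g^{ij} is diagonal with entries 1/g_{ii}: diag(1, 1/(r^2)).
g^{ij}:
  [1, 0]
  [0, 1/r^2]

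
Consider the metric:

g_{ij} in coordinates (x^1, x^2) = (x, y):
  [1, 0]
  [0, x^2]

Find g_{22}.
With x^1 = x, x^2 = y, g_{22} = g_{yy} is the row-2, column-2 entry of the matrix.
g_{22} = x^2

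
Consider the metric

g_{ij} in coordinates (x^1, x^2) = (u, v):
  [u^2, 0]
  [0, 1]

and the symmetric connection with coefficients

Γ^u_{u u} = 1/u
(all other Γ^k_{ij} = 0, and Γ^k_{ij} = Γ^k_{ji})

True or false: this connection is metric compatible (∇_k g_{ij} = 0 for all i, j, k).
Using ∇_k g_{ij} = ∂_k g_{ij} - Γ^m_{ki} g_{mj} - Γ^m_{kj} g_{im}:
e.g. ∇_u g_{uu} = (2*u) - (u) - (u) = 0
Every component ∇_k g_{ij} vanishes: the connection is metric compatible.
True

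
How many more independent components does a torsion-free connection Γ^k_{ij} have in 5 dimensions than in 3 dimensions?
Independent components in n dimensions: n × n(n+1)/2 = n^2(n+1)/2.
5D: 5 × 15 = 75
3D: 3 × 6 = 18
Difference = 75 - 18 = 57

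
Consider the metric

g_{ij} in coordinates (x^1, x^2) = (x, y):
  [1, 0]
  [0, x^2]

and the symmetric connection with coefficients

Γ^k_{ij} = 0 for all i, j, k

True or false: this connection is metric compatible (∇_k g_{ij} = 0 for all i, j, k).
Using ∇_k g_{ij} = ∂_k g_{ij} - Γ^m_{ki} g_{mj} - Γ^m_{kj} g_{im}:
∇_x g_{yy} = (2*x) - (0) - (0) = 2*x ≠ 0
So the connection is not metric compatible (it is not the Levi-Civita connection).
False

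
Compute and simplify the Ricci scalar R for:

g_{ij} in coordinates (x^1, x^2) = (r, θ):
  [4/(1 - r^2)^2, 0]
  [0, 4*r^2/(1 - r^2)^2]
Non-zero Christoffel symbols (Γ^k_{ij} = Γ^k_{ji}):
Γ^r_{r r} = 2*r/(1 - r^2)
Γ^r_{θ θ} = (r^3 + r)/(r^2 - 1)
Γ^θ_{r θ} = (-r^2 - 1)/(r^3 - r)
Ricci tensor (R_{ij} = R^k_{ikj}): R_{rr} = -4/(r^2 - 1)^2, R_{rθ} = 0, R_{θθ} = -4*r^2/(r^2 - 1)^2
Inverse metric: g^{rr} = (1 - r^2)^2/4, g^{θθ} = (1 - r^2)^2/(4*r^2)
R = g^{ij} R_{ij} = ((1 - r^2)^2/4)(-4/(r^2 - 1)^2) + ((1 - r^2)^2/(4*r^2))(-4*r^2/(r^2 - 1)^2) = -2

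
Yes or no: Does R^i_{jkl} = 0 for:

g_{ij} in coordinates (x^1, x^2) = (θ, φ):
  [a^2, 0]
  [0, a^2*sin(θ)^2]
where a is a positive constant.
Non-zero Christoffel symbols:
Γ^θ_{φ φ} = -sin(2*θ)/2
Γ^φ_{θ φ} = 1/tan(θ)
Ricci tensor: R_{θθ} = 1, R_{θφ} = 0, R_{φφ} = sin(θ)^2
The Ricci tensor is non-zero, so the Riemann tensor is non-zero: not flat.
No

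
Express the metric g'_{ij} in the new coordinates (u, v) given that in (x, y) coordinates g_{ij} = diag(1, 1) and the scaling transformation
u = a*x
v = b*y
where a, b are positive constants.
Invert the transformation: x = u/a, y = v/b
g'_{ij} = (∂x^k/∂x'^i)(∂x^l/∂x'^j) g_{kl}; with g_{kl} = δ_{kl} this is Σ_k (∂x^k/∂x'^i)(∂x^k/∂x'^j).
Jacobian: ∂x/∂u = 1/a, ∂x/∂v = 0, ∂y/∂u = 0, ∂y/∂v = 1/b
g'_{uu} = (1/a)(1/a) + (0)(0) = 1/a^2
g'_{uv} = (1/a)(0) + (0)(1/b) = 0
g'_{vv} = (0)(0) + (1/b)(1/b) = 1/b^2
g'_{ij} = diag(1/a^2, 1/b^2)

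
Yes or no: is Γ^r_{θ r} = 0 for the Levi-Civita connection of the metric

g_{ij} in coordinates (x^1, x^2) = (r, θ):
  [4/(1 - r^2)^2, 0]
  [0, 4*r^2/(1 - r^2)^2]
Γ^r_{θ r} = (1/2) g^{rr} (∂_θ g_{rr} + ∂_r g_{rθ} - ∂_r g_{θr}) = (1/2)((1 - r^2)^2/4)((0) + (0) - (0)) = 0
This equals the proposed value 0.
Yes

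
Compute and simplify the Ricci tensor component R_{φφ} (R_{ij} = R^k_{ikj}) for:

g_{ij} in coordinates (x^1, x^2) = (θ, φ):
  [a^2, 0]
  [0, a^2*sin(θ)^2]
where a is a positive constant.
Non-zero Christoffel symbols (Γ^k_{ij} = Γ^k_{ji}):
Γ^θ_{φ φ} = -sin(2*θ)/2
Γ^φ_{θ φ} = 1/tan(θ)
R^θ_{φ θ φ} = ∂_θ Γ^θ_{φ φ} - ∂_φ Γ^θ_{φ θ} + Γ^θ_{θ m} Γ^m_{φ φ} - Γ^θ_{φ m} Γ^m_{φ θ}
  = (-cos(2*θ)) - (0) + (0) - (-cos(θ)^2) = sin(θ)^2
R^φ_{φ φ φ} = 0 (a repeated index in an antisymmetric pair)
R_{φφ} = R^θ_{φ θ φ} + R^φ_{φ φ φ} = (sin(θ)^2) + (0) = sin(θ)^2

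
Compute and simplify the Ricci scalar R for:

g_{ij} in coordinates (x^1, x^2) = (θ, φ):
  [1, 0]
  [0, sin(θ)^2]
Non-zero Christoffel symbols (Γ^k_{ij} = Γ^k_{ji}):
Γ^θ_{φ φ} = -sin(2*θ)/2
Γ^φ_{θ φ} = 1/tan(θ)
Ricci tensor (R_{ij} = R^k_{ikj}): R_{θθ} = 1, R_{θφ} = 0, R_{φφ} = sin(θ)^2
Inverse metric: g^{θθ} = 1, g^{φφ} = 1/sin(θ)^2
R = g^{ij} R_{ij} = (1)(1) + (1/sin(θ)^2)(sin(θ)^2) = 2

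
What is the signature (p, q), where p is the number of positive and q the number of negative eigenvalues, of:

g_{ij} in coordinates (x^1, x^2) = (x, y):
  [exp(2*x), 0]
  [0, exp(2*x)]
The metric is diagonal, so its eigenvalues are the diagonal entries: exp(2*x), exp(2*x) (at a generic point, where coordinate-dependent entries are positive).
2 positive, 0 negative.
(2, 0) - Riemannian (positive definite)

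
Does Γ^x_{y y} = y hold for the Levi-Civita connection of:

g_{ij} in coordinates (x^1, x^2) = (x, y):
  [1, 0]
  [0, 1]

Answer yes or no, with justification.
Γ^x_{y y} = (1/2) g^{xx} (∂_y g_{xy} + ∂_y g_{xy} - ∂_x g_{yy}) = (1/2)(1)((0) + (0) - (0)) = 0
This differs from the proposed value y.
No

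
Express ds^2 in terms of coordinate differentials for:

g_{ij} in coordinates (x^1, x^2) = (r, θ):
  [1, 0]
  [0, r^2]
ds^2 = g_{ij} dx^i dx^j; only the non-zero components contribute.
ds^2 = dr^2 + r^2 dθ^2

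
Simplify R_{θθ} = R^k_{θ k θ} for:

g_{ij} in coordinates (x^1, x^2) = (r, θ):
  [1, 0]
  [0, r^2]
Non-zero Christoffel symbols (Γ^k_{ij} = Γ^k_{ji}):
Γ^r_{θ θ} = -r
Γ^θ_{r θ} = 1/r
R^r_{θ r θ} = ∂_r Γ^r_{θ θ} - ∂_θ Γ^r_{θ r} + Γ^r_{r m} Γ^m_{θ θ} - Γ^r_{θ m} Γ^m_{θ r}
  = (-1) - (0) + (0) - (-1) = 0
R^θ_{θ θ θ} = 0 (a repeated index in an antisymmetric pair)
R_{θθ} = R^r_{θ r θ} + R^θ_{θ θ θ} = (0) + (0) = 0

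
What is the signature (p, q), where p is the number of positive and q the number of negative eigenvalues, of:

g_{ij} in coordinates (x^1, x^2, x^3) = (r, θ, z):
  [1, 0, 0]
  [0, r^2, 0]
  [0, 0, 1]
The metric is diagonal, so its eigenvalues are the diagonal entries: 1, r^2, 1 (at a generic point, where coordinate-dependent entries are positive).
3 positive, 0 negative.
(3, 0) - Riemannian (positive definite)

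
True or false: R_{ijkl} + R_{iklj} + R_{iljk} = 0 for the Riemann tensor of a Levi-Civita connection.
This is the first (algebraic) Bianchi identity.
True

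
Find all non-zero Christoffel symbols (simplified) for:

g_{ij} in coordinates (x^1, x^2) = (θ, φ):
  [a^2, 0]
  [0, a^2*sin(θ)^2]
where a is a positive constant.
Using Γ^k_{ij} = (1/2) g^{km} (∂_i g_{mj} + ∂_j g_{mi} - ∂_m g_{ij}); the metric is diagonal, so only the m = k term contributes.
Non-zero symbols (using the symmetry Γ^k_{ij} = Γ^k_{ji}):
Γ^θ_{φ φ} = (1/2) g^{θθ} (∂_φ g_{θφ} + ∂_φ g_{θφ} - ∂_θ g_{φφ}) = (1/2)(1/a^2)((0) + (0) - (a^2*sin(2*θ))) = -sin(2*θ)/2
Γ^φ_{θ φ} = (1/2) g^{φφ} (∂_θ g_{φφ} + ∂_φ g_{φθ} - ∂_φ g_{θφ}) = (1/2)(1/(a^2*sin(θ)^2))((a^2*sin(2*θ)) + (0) - (0)) = 1/tan(θ)
All other Christoffel symbols are zero.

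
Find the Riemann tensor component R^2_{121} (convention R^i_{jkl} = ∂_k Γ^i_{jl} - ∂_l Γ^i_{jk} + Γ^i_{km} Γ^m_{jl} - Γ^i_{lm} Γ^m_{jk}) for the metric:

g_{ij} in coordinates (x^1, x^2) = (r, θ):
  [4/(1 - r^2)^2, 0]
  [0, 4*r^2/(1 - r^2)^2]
Non-zero Christoffel symbols (Γ^k_{ij} = Γ^k_{ji}):
Γ^r_{r r} = 2*r/(1 - r^2)
Γ^r_{θ θ} = (r^3 + r)/(r^2 - 1)
Γ^θ_{r θ} = (-r^2 - 1)/(r^3 - r)
R^θ_{r θ r} = ∂_θ Γ^θ_{r r} - ∂_r Γ^θ_{r θ} + Γ^θ_{θ m} Γ^m_{r r} - Γ^θ_{r m} Γ^m_{r θ}
  = (0) - ((r^4 + 4*r^2 - 1)/(r^3 - r)^2) + (2*(r^2 + 1)/(r^2 - 1)^2) - ((r^2 + 1)^2/(r^3 - r)^2) = -4/(r^2 - 1)^2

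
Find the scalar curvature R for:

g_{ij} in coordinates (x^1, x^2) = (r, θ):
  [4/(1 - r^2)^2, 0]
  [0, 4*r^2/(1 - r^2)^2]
Non-zero Christoffel symbols (Γ^k_{ij} = Γ^k_{ji}):
Γ^r_{r r} = 2*r/(1 - r^2)
Γ^r_{θ θ} = (r^3 + r)/(r^2 - 1)
Γ^θ_{r θ} = (-r^2 - 1)/(r^3 - r)
Ricci tensor (R_{ij} = R^k_{ikj}): R_{rr} = -4/(r^2 - 1)^2, R_{rθ} = 0, R_{θθ} = -4*r^2/(r^2 - 1)^2
Inverse metric: g^{rr} = (1 - r^2)^2/4, g^{θθ} = (1 - r^2)^2/(4*r^2)
R = g^{ij} R_{ij} = ((1 - r^2)^2/4)(-4/(r^2 - 1)^2) + ((1 - r^2)^2/(4*r^2))(-4*r^2/(r^2 - 1)^2) = -2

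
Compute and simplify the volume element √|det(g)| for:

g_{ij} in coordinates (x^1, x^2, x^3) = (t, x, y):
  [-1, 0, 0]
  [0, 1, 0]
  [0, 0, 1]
det(g) = -1
√|det(g)| = 1
Volume element: dV = 1 dt dx dy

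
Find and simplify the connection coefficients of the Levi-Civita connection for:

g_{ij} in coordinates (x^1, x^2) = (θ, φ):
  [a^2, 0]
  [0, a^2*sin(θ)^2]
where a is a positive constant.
Using Γ^k_{ij} = (1/2) g^{km} (∂_i g_{mj} + ∂_j g_{mi} - ∂_m g_{ij}); the metric is diagonal, so only the m = k term contributes.
Non-zero symbols (using the symmetry Γ^k_{ij} = Γ^k_{ji}):
Γ^θ_{φ φ} = (1/2) g^{θθ} (∂_φ g_{θφ} + ∂_φ g_{θφ} - ∂_θ g_{φφ}) = (1/2)(1/a^2)((0) + (0) - (a^2*sin(2*θ))) = -sin(2*θ)/2
Γ^φ_{θ φ} = (1/2) g^{φφ} (∂_θ g_{φφ} + ∂_φ g_{φθ} - ∂_φ g_{θφ}) = (1/2)(1/(a^2*sin(θ)^2))((a^2*sin(2*θ)) + (0) - (0)) = 1/tan(θ)
All other Christoffel symbols are zero.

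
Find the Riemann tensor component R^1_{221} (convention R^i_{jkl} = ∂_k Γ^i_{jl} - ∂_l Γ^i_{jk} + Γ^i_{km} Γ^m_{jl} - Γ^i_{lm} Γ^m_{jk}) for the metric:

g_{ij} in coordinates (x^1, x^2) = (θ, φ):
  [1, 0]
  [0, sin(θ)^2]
Non-zero Christoffel symbols (Γ^k_{ij} = Γ^k_{ji}):
Γ^θ_{φ φ} = -sin(2*θ)/2
Γ^φ_{θ φ} = 1/tan(θ)
R^θ_{φ φ θ} = ∂_φ Γ^θ_{φ θ} - ∂_θ Γ^θ_{φ φ} + Γ^θ_{φ m} Γ^m_{φ θ} - Γ^θ_{θ m} Γ^m_{φ φ}
  = (0) - (-cos(2*θ)) + (-cos(θ)^2) - (0) = -sin(θ)^2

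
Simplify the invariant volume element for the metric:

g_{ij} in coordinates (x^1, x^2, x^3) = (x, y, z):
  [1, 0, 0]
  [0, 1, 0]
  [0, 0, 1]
det(g) = 1
√|det(g)| = 1
Volume element: dV = 1 dx dy dz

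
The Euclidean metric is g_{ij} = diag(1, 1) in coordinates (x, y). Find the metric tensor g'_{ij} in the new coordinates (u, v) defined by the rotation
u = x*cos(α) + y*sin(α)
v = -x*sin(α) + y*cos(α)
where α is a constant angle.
Invert the transformation: x = u*cos(α) - v*sin(α), y = u*sin(α) + v*cos(α)
g'_{ij} = (∂x^k/∂x'^i)(∂x^l/∂x'^j) g_{kl}; with g_{kl} = δ_{kl} this is Σ_k (∂x^k/∂x'^i)(∂x^k/∂x'^j).
Jacobian: ∂x/∂u = cos(α), ∂x/∂v = -sin(α), ∂y/∂u = sin(α), ∂y/∂v = cos(α)
g'_{uu} = (cos(α))(cos(α)) + (sin(α))(sin(α)) = 1
g'_{uv} = (cos(α))(-sin(α)) + (sin(α))(cos(α)) = 0
g'_{vv} = (-sin(α))(-sin(α)) + (cos(α))(cos(α)) = 1
g'_{ij} = diag(1, 1)
The Euclidean metric is invariant under rotations.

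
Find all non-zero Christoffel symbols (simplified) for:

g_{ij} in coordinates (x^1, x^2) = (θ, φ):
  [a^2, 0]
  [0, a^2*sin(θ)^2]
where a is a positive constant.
Using Γ^k_{ij} = (1/2) g^{km} (∂_i g_{mj} + ∂_j g_{mi} - ∂_m g_{ij}); the metric is diagonal, so only the m = k term contributes.
Non-zero symbols (using the symmetry Γ^k_{ij} = Γ^k_{ji}):
Γ^θ_{φ φ} = (1/2) g^{θθ} (∂_φ g_{θφ} + ∂_φ g_{θφ} - ∂_θ g_{φφ}) = (1/2)(1/a^2)((0) + (0) - (a^2*sin(2*θ))) = -sin(2*θ)/2
Γ^φ_{θ φ} = (1/2) g^{φφ} (∂_θ g_{φφ} + ∂_φ g_{φθ} - ∂_φ g_{θφ}) = (1/2)(1/(a^2*sin(θ)^2))((a^2*sin(2*θ)) + (0) - (0)) = 1/tan(θ)
All other Christoffel symbols are zero.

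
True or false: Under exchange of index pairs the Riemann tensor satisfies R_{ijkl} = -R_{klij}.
The pair-exchange symmetry has a plus sign: R_{ijkl} = +R_{klij}.
False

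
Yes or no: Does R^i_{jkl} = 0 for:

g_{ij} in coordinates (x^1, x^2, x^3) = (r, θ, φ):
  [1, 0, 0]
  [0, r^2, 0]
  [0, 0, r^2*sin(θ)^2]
Non-zero Christoffel symbols:
Γ^r_{θ θ} = -r
Γ^r_{φ φ} = -r*sin(θ)^2
Γ^θ_{r θ} = 1/r
Γ^θ_{φ φ} = -sin(2*θ)/2
Γ^φ_{r φ} = 1/r
Γ^φ_{θ φ} = 1/tan(θ)
Ricci tensor: R_{rr} = 0, R_{rθ} = 0, R_{rφ} = 0, R_{θθ} = 0, R_{θφ} = 0, R_{φφ} = 0
All R_{ij} vanish; in 3 dimensions the Riemann tensor is fully determined by the Ricci tensor, so R^i_{jkl} = 0: the metric is flat (curvilinear coordinates on flat space).
Yes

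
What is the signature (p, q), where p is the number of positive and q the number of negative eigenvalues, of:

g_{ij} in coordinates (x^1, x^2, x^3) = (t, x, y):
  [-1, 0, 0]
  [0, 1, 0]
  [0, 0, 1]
The metric is diagonal, so its eigenvalues are the diagonal entries: -1, 1, 1 (at a generic point, where coordinate-dependent entries are positive).
2 positive, 1 negative.
(2, 1) - Lorentzian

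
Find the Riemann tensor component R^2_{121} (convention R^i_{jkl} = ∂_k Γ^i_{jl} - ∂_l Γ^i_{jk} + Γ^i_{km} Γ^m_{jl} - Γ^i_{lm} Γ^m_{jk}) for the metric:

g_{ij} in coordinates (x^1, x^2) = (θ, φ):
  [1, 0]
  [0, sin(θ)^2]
Non-zero Christoffel symbols (Γ^k_{ij} = Γ^k_{ji}):
Γ^θ_{φ φ} = -sin(2*θ)/2
Γ^φ_{θ φ} = 1/tan(θ)
R^φ_{θ φ θ} = ∂_φ Γ^φ_{θ θ} - ∂_θ Γ^φ_{θ φ} + Γ^φ_{φ m} Γ^m_{θ θ} - Γ^φ_{θ m} Γ^m_{θ φ}
  = (0) - (-1/sin(θ)^2) + (0) - (1/tan(θ)^2) = 1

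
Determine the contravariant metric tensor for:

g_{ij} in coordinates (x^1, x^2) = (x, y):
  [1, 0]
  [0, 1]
The metric is diagonal, so g^{ij} is diagonal with entries 1/g_{ii}: diag(1, 1).
g^{ij}:
  [1, 0]
  [0, 1]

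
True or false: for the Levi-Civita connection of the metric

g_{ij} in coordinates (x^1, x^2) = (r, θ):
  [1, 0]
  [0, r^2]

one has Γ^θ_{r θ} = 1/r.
Γ^θ_{r θ} = (1/2) g^{θθ} (∂_r g_{θθ} + ∂_θ g_{θr} - ∂_θ g_{rθ}) = (1/2)(1/r^2)((2*r) + (0) - (0)) = 1/r
This equals the proposed value 1/r.
True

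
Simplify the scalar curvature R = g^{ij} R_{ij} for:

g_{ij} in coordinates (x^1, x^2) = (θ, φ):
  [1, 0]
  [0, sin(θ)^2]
Non-zero Christoffel symbols (Γ^k_{ij} = Γ^k_{ji}):
Γ^θ_{φ φ} = -sin(2*θ)/2
Γ^φ_{θ φ} = 1/tan(θ)
Ricci tensor (R_{ij} = R^k_{ikj}): R_{θθ} = 1, R_{θφ} = 0, R_{φφ} = sin(θ)^2
Inverse metric: g^{θθ} = 1, g^{φφ} = 1/sin(θ)^2
R = g^{ij} R_{ij} = (1)(1) + (1/sin(θ)^2)(sin(θ)^2) = 2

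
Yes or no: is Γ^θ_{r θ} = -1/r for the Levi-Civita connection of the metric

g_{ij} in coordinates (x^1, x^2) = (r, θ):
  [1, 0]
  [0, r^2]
Γ^θ_{r θ} = (1/2) g^{θθ} (∂_r g_{θθ} + ∂_θ g_{θr} - ∂_θ g_{rθ}) = (1/2)(1/r^2)((2*r) + (0) - (0)) = 1/r
This differs from the proposed value -1/r.
No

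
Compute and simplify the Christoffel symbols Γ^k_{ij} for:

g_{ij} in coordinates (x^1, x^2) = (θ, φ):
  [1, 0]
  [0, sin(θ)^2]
Using Γ^k_{ij} = (1/2) g^{km} (∂_i g_{mj} + ∂_j g_{mi} - ∂_m g_{ij}); the metric is diagonal, so only the m = k term contributes.
Non-zero symbols (using the symmetry Γ^k_{ij} = Γ^k_{ji}):
Γ^θ_{φ φ} = (1/2) g^{θθ} (∂_φ g_{θφ} + ∂_φ g_{θφ} - ∂_θ g_{φφ}) = (1/2)(1)((0) + (0) - (sin(2*θ))) = -sin(2*θ)/2
Γ^φ_{θ φ} = (1/2) g^{φφ} (∂_θ g_{φφ} + ∂_φ g_{φθ} - ∂_φ g_{θφ}) = (1/2)(1/sin(θ)^2)((sin(2*θ)) + (0) - (0)) = 1/tan(θ)
All other Christoffel symbols are zero.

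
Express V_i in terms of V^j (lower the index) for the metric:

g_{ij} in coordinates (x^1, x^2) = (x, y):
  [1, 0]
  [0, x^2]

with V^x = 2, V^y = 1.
V_i = g_{ij} V^j:
V_x = (1)(2) + (0)(1) = 2
V_y = (0)(2) + (x^2)(1) = x^2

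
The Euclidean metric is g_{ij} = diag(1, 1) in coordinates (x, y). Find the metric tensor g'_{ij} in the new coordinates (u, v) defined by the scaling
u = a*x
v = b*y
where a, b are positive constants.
Invert the transformation: x = u/a, y = v/b
g'_{ij} = (∂x^k/∂x'^i)(∂x^l/∂x'^j) g_{kl}; with g_{kl} = δ_{kl} this is Σ_k (∂x^k/∂x'^i)(∂x^k/∂x'^j).
Jacobian: ∂x/∂u = 1/a, ∂x/∂v = 0, ∂y/∂u = 0, ∂y/∂v = 1/b
g'_{uu} = (1/a)(1/a) + (0)(0) = 1/a^2
g'_{uv} = (1/a)(0) + (0)(1/b) = 0
g'_{vv} = (0)(0) + (1/b)(1/b) = 1/b^2
g'_{ij} = diag(1/a^2, 1/b^2)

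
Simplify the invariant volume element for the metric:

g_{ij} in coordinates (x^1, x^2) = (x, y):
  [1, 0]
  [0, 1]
det(g) = 1
√|det(g)| = 1
Volume element: dV = 1 dx dy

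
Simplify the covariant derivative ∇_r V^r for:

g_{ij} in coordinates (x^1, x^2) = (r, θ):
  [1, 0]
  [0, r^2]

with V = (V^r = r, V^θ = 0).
Non-zero Christoffel symbols:
Γ^r_{θ θ} = -r
Γ^θ_{r θ} = 1/r
∇_r V^r = ∂_r V^r + Γ^r_{r j} V^j
  = (1) + (0)(r) + (0)(0)
  = 1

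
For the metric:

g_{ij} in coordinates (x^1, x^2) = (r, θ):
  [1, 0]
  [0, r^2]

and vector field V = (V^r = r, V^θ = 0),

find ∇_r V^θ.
Non-zero Christoffel symbols:
Γ^r_{θ θ} = -r
Γ^θ_{r θ} = 1/r
∇_r V^θ = ∂_r V^θ + Γ^θ_{r j} V^j
  = (0) + (0)(r) + (1/r)(0)
  = 0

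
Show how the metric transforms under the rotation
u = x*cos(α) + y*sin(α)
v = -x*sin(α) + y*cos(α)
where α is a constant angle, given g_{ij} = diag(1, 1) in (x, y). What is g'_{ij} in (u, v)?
Invert the transformation: x = u*cos(α) - v*sin(α), y = u*sin(α) + v*cos(α)
g'_{ij} = (∂x^k/∂x'^i)(∂x^l/∂x'^j) g_{kl}; with g_{kl} = δ_{kl} this is Σ_k (∂x^k/∂x'^i)(∂x^k/∂x'^j).
Jacobian: ∂x/∂u = cos(α), ∂x/∂v = -sin(α), ∂y/∂u = sin(α), ∂y/∂v = cos(α)
g'_{uu} = (cos(α))(cos(α)) + (sin(α))(sin(α)) = 1
g'_{uv} = (cos(α))(-sin(α)) + (sin(α))(cos(α)) = 0
g'_{vv} = (-sin(α))(-sin(α)) + (cos(α))(cos(α)) = 1
g'_{ij} = diag(1, 1)
The Euclidean metric is invariant under rotations.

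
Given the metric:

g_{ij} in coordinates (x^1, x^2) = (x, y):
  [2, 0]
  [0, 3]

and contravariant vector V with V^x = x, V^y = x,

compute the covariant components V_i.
V_i = g_{ij} V^j:
V_x = (2)(x) + (0)(x) = 2*x
V_y = (0)(x) + (3)(x) = 3*x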